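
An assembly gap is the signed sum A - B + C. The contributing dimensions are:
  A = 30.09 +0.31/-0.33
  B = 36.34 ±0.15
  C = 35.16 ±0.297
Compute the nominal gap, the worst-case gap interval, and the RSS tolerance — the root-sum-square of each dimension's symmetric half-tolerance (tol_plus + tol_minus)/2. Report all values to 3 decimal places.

Stack each dimension's contribution:
  +A: nom +30.090 → Σnom=30.090; wc +0.310/-0.330 → slack +0.310/-0.330; half-tol=0.320, Σhalf²=0.102400
  -B: nom -36.340 → Σnom=-6.250; wc +0.150/-0.150 → slack +0.460/-0.480; half-tol=0.150, Σhalf²=0.124900
  +C: nom +35.160 → Σnom=28.910; wc +0.297/-0.297 → slack +0.757/-0.777; half-tol=0.297, Σhalf²=0.213109
Nominal = 28.910. Worst-case = [28.910 - 0.777, 28.910 + 0.757] = [28.133, 29.667]. RSS = √0.213109 = 0.462.

nominal=28.910 wc=[28.133,29.667] rss=0.462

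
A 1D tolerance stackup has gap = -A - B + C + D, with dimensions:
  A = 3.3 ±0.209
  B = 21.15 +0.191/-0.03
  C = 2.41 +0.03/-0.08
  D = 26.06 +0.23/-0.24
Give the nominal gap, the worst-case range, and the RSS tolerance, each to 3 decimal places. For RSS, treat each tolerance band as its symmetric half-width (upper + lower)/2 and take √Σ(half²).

Stack each dimension's contribution:
  -A: nom -3.300 → Σnom=-3.300; wc +0.209/-0.209 → slack +0.209/-0.209; half-tol=0.209, Σhalf²=0.043681
  -B: nom -21.150 → Σnom=-24.450; wc +0.030/-0.191 → slack +0.239/-0.400; half-tol=0.111, Σhalf²=0.055891
  +C: nom +2.410 → Σnom=-22.040; wc +0.030/-0.080 → slack +0.269/-0.480; half-tol=0.055, Σhalf²=0.058916
  +D: nom +26.060 → Σnom=4.020; wc +0.230/-0.240 → slack +0.499/-0.720; half-tol=0.235, Σhalf²=0.114141
Nominal = 4.020. Worst-case = [4.020 - 0.720, 4.020 + 0.499] = [3.300, 4.519]. RSS = √0.114141 = 0.338.

nominal=4.020 wc=[3.300,4.519] rss=0.338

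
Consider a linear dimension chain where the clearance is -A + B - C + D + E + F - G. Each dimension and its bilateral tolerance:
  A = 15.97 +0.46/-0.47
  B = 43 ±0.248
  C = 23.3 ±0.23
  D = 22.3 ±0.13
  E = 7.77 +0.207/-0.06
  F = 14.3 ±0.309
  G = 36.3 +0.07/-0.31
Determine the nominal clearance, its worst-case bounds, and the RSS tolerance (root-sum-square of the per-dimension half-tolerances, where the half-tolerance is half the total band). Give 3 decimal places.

Stack each dimension's contribution:
  -A: nom -15.970 → Σnom=-15.970; wc +0.470/-0.460 → slack +0.470/-0.460; half-tol=0.465, Σhalf²=0.216225
  +B: nom +43.000 → Σnom=27.030; wc +0.248/-0.248 → slack +0.718/-0.708; half-tol=0.248, Σhalf²=0.277729
  -C: nom -23.300 → Σnom=3.730; wc +0.230/-0.230 → slack +0.948/-0.938; half-tol=0.230, Σhalf²=0.330629
  +D: nom +22.300 → Σnom=26.030; wc +0.130/-0.130 → slack +1.078/-1.068; half-tol=0.130, Σhalf²=0.347529
  +E: nom +7.770 → Σnom=33.800; wc +0.207/-0.060 → slack +1.285/-1.128; half-tol=0.134, Σhalf²=0.365351
  +F: nom +14.300 → Σnom=48.100; wc +0.309/-0.309 → slack +1.594/-1.437; half-tol=0.309, Σhalf²=0.460832
  -G: nom -36.300 → Σnom=11.800; wc +0.310/-0.070 → slack +1.904/-1.507; half-tol=0.190, Σhalf²=0.496932
Nominal = 11.800. Worst-case = [11.800 - 1.507, 11.800 + 1.904] = [10.293, 13.704]. RSS = √0.496932 = 0.705.

nominal=11.800 wc=[10.293,13.704] rss=0.705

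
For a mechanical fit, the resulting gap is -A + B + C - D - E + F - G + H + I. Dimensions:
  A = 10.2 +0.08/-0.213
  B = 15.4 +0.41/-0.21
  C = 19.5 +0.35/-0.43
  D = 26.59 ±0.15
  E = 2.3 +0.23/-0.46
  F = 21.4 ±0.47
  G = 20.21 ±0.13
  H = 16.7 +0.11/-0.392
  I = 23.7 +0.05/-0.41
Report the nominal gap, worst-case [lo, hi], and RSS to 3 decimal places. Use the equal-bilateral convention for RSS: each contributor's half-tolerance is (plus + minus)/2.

Stack each dimension's contribution:
  -A: nom -10.200 → Σnom=-10.200; wc +0.213/-0.080 → slack +0.213/-0.080; half-tol=0.146, Σhalf²=0.021462
  +B: nom +15.400 → Σnom=5.200; wc +0.410/-0.210 → slack +0.623/-0.290; half-tol=0.310, Σhalf²=0.117562
  +C: nom +19.500 → Σnom=24.700; wc +0.350/-0.430 → slack +0.973/-0.720; half-tol=0.390, Σhalf²=0.269662
  -D: nom -26.590 → Σnom=-1.890; wc +0.150/-0.150 → slack +1.123/-0.870; half-tol=0.150, Σhalf²=0.292162
  -E: nom -2.300 → Σnom=-4.190; wc +0.460/-0.230 → slack +1.583/-1.100; half-tol=0.345, Σhalf²=0.411187
  +F: nom +21.400 → Σnom=17.210; wc +0.470/-0.470 → slack +2.053/-1.570; half-tol=0.470, Σhalf²=0.632087
  -G: nom -20.210 → Σnom=-3.000; wc +0.130/-0.130 → slack +2.183/-1.700; half-tol=0.130, Σhalf²=0.648987
  +H: nom +16.700 → Σnom=13.700; wc +0.110/-0.392 → slack +2.293/-2.092; half-tol=0.251, Σhalf²=0.711988
  +I: nom +23.700 → Σnom=37.400; wc +0.050/-0.410 → slack +2.343/-2.502; half-tol=0.230, Σhalf²=0.764888
Nominal = 37.400. Worst-case = [37.400 - 2.502, 37.400 + 2.343] = [34.898, 39.743]. RSS = √0.764888 = 0.875.

nominal=37.400 wc=[34.898,39.743] rss=0.875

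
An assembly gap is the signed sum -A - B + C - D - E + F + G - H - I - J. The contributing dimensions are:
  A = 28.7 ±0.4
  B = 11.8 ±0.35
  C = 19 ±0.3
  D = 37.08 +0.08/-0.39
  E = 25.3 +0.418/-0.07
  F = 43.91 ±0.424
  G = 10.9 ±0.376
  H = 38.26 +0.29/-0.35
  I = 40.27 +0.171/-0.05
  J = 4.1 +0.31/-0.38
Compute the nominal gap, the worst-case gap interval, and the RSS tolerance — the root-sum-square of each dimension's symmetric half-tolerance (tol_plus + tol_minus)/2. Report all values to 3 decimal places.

nominal=-111.700 wc=[-114.819,-108.610] rss=1.021

Stack each dimension's contribution:
  -A: nom -28.700 → Σnom=-28.700; wc +0.400/-0.400 → slack +0.400/-0.400; half-tol=0.400, Σhalf²=0.160000
  -B: nom -11.800 → Σnom=-40.500; wc +0.350/-0.350 → slack +0.750/-0.750; half-tol=0.350, Σhalf²=0.282500
  +C: nom +19.000 → Σnom=-21.500; wc +0.300/-0.300 → slack +1.050/-1.050; half-tol=0.300, Σhalf²=0.372500
  -D: nom -37.080 → Σnom=-58.580; wc +0.390/-0.080 → slack +1.440/-1.130; half-tol=0.235, Σhalf²=0.427725
  -E: nom -25.300 → Σnom=-83.880; wc +0.070/-0.418 → slack +1.510/-1.548; half-tol=0.244, Σhalf²=0.487261
  +F: nom +43.910 → Σnom=-39.970; wc +0.424/-0.424 → slack +1.934/-1.972; half-tol=0.424, Σhalf²=0.667037
  +G: nom +10.900 → Σnom=-29.070; wc +0.376/-0.376 → slack +2.310/-2.348; half-tol=0.376, Σhalf²=0.808413
  -H: nom -38.260 → Σnom=-67.330; wc +0.350/-0.290 → slack +2.660/-2.638; half-tol=0.320, Σhalf²=0.910813
  -I: nom -40.270 → Σnom=-107.600; wc +0.050/-0.171 → slack +2.710/-2.809; half-tol=0.111, Σhalf²=0.923023
  -J: nom -4.100 → Σnom=-111.700; wc +0.380/-0.310 → slack +3.090/-3.119; half-tol=0.345, Σhalf²=1.042048
Nominal = -111.700. Worst-case = [-111.700 - 3.119, -111.700 + 3.090] = [-114.819, -108.610]. RSS = √1.042048 = 1.021.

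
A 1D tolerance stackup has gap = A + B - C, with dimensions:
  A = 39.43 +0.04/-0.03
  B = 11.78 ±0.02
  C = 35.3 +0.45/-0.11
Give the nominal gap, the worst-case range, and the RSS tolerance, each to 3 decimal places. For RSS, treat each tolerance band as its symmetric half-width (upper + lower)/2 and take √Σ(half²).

nominal=15.910 wc=[15.410,16.080] rss=0.283

Stack each dimension's contribution:
  +A: nom +39.430 → Σnom=39.430; wc +0.040/-0.030 → slack +0.040/-0.030; half-tol=0.035, Σhalf²=0.001225
  +B: nom +11.780 → Σnom=51.210; wc +0.020/-0.020 → slack +0.060/-0.050; half-tol=0.020, Σhalf²=0.001625
  -C: nom -35.300 → Σnom=15.910; wc +0.110/-0.450 → slack +0.170/-0.500; half-tol=0.280, Σhalf²=0.080025
Nominal = 15.910. Worst-case = [15.910 - 0.500, 15.910 + 0.170] = [15.410, 16.080]. RSS = √0.080025 = 0.283.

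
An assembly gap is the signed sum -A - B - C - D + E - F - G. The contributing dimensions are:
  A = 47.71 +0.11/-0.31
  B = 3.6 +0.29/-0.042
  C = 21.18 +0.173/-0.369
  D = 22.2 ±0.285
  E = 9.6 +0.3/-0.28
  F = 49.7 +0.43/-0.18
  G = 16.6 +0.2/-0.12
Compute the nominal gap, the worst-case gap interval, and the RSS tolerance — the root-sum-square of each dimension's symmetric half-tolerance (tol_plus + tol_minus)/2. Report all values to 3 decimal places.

nominal=-151.390 wc=[-153.158,-149.784] rss=0.655

Stack each dimension's contribution:
  -A: nom -47.710 → Σnom=-47.710; wc +0.310/-0.110 → slack +0.310/-0.110; half-tol=0.210, Σhalf²=0.044100
  -B: nom -3.600 → Σnom=-51.310; wc +0.042/-0.290 → slack +0.352/-0.400; half-tol=0.166, Σhalf²=0.071656
  -C: nom -21.180 → Σnom=-72.490; wc +0.369/-0.173 → slack +0.721/-0.573; half-tol=0.271, Σhalf²=0.145097
  -D: nom -22.200 → Σnom=-94.690; wc +0.285/-0.285 → slack +1.006/-0.858; half-tol=0.285, Σhalf²=0.226322
  +E: nom +9.600 → Σnom=-85.090; wc +0.300/-0.280 → slack +1.306/-1.138; half-tol=0.290, Σhalf²=0.310422
  -F: nom -49.700 → Σnom=-134.790; wc +0.180/-0.430 → slack +1.486/-1.568; half-tol=0.305, Σhalf²=0.403447
  -G: nom -16.600 → Σnom=-151.390; wc +0.120/-0.200 → slack +1.606/-1.768; half-tol=0.160, Σhalf²=0.429047
Nominal = -151.390. Worst-case = [-151.390 - 1.768, -151.390 + 1.606] = [-153.158, -149.784]. RSS = √0.429047 = 0.655.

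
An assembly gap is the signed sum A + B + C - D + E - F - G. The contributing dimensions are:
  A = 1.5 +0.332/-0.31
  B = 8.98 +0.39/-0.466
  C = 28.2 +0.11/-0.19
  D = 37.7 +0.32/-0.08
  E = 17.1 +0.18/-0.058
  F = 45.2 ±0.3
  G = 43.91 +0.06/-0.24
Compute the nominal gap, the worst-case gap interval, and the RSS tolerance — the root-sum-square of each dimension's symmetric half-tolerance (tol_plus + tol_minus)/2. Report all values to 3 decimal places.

Stack each dimension's contribution:
  +A: nom +1.500 → Σnom=1.500; wc +0.332/-0.310 → slack +0.332/-0.310; half-tol=0.321, Σhalf²=0.103041
  +B: nom +8.980 → Σnom=10.480; wc +0.390/-0.466 → slack +0.722/-0.776; half-tol=0.428, Σhalf²=0.286225
  +C: nom +28.200 → Σnom=38.680; wc +0.110/-0.190 → slack +0.832/-0.966; half-tol=0.150, Σhalf²=0.308725
  -D: nom -37.700 → Σnom=0.980; wc +0.080/-0.320 → slack +0.912/-1.286; half-tol=0.200, Σhalf²=0.348725
  +E: nom +17.100 → Σnom=18.080; wc +0.180/-0.058 → slack +1.092/-1.344; half-tol=0.119, Σhalf²=0.362886
  -F: nom -45.200 → Σnom=-27.120; wc +0.300/-0.300 → slack +1.392/-1.644; half-tol=0.300, Σhalf²=0.452886
  -G: nom -43.910 → Σnom=-71.030; wc +0.240/-0.060 → slack +1.632/-1.704; half-tol=0.150, Σhalf²=0.475386
Nominal = -71.030. Worst-case = [-71.030 - 1.704, -71.030 + 1.632] = [-72.734, -69.398]. RSS = √0.475386 = 0.689.

nominal=-71.030 wc=[-72.734,-69.398] rss=0.689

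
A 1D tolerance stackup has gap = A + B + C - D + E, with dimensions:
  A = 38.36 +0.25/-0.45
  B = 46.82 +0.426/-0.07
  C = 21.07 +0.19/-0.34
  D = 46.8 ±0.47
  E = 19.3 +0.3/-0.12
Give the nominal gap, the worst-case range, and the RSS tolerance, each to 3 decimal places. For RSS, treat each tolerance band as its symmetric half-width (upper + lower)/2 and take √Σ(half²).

Stack each dimension's contribution:
  +A: nom +38.360 → Σnom=38.360; wc +0.250/-0.450 → slack +0.250/-0.450; half-tol=0.350, Σhalf²=0.122500
  +B: nom +46.820 → Σnom=85.180; wc +0.426/-0.070 → slack +0.676/-0.520; half-tol=0.248, Σhalf²=0.184004
  +C: nom +21.070 → Σnom=106.250; wc +0.190/-0.340 → slack +0.866/-0.860; half-tol=0.265, Σhalf²=0.254229
  -D: nom -46.800 → Σnom=59.450; wc +0.470/-0.470 → slack +1.336/-1.330; half-tol=0.470, Σhalf²=0.475129
  +E: nom +19.300 → Σnom=78.750; wc +0.300/-0.120 → slack +1.636/-1.450; half-tol=0.210, Σhalf²=0.519229
Nominal = 78.750. Worst-case = [78.750 - 1.450, 78.750 + 1.636] = [77.300, 80.386]. RSS = √0.519229 = 0.721.

nominal=78.750 wc=[77.300,80.386] rss=0.721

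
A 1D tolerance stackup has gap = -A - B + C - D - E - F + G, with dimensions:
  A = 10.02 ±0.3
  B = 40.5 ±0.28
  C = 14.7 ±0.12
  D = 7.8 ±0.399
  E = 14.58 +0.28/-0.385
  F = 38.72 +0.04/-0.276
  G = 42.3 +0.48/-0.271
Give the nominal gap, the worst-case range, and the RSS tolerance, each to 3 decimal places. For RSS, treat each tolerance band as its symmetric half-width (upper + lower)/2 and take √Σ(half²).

nominal=-54.620 wc=[-56.310,-52.380] rss=0.786

Stack each dimension's contribution:
  -A: nom -10.020 → Σnom=-10.020; wc +0.300/-0.300 → slack +0.300/-0.300; half-tol=0.300, Σhalf²=0.090000
  -B: nom -40.500 → Σnom=-50.520; wc +0.280/-0.280 → slack +0.580/-0.580; half-tol=0.280, Σhalf²=0.168400
  +C: nom +14.700 → Σnom=-35.820; wc +0.120/-0.120 → slack +0.700/-0.700; half-tol=0.120, Σhalf²=0.182800
  -D: nom -7.800 → Σnom=-43.620; wc +0.399/-0.399 → slack +1.099/-1.099; half-tol=0.399, Σhalf²=0.342001
  -E: nom -14.580 → Σnom=-58.200; wc +0.385/-0.280 → slack +1.484/-1.379; half-tol=0.333, Σhalf²=0.452557
  -F: nom -38.720 → Σnom=-96.920; wc +0.276/-0.040 → slack +1.760/-1.419; half-tol=0.158, Σhalf²=0.477521
  +G: nom +42.300 → Σnom=-54.620; wc +0.480/-0.271 → slack +2.240/-1.690; half-tol=0.376, Σhalf²=0.618521
Nominal = -54.620. Worst-case = [-54.620 - 1.690, -54.620 + 2.240] = [-56.310, -52.380]. RSS = √0.618521 = 0.786.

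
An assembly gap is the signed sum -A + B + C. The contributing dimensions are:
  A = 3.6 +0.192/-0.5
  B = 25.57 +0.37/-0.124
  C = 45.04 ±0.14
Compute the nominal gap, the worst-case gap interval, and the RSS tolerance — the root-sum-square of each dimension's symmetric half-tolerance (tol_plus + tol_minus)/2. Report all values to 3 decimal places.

nominal=67.010 wc=[66.554,68.020] rss=0.448

Stack each dimension's contribution:
  -A: nom -3.600 → Σnom=-3.600; wc +0.500/-0.192 → slack +0.500/-0.192; half-tol=0.346, Σhalf²=0.119716
  +B: nom +25.570 → Σnom=21.970; wc +0.370/-0.124 → slack +0.870/-0.316; half-tol=0.247, Σhalf²=0.180725
  +C: nom +45.040 → Σnom=67.010; wc +0.140/-0.140 → slack +1.010/-0.456; half-tol=0.140, Σhalf²=0.200325
Nominal = 67.010. Worst-case = [67.010 - 0.456, 67.010 + 1.010] = [66.554, 68.020]. RSS = √0.200325 = 0.448.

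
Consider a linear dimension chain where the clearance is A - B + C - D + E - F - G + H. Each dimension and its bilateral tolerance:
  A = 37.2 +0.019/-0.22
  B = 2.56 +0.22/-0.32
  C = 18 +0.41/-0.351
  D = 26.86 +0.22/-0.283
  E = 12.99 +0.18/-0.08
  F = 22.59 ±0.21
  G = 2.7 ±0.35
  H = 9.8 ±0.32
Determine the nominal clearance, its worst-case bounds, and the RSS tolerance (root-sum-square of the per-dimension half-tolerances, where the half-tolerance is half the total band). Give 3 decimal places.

Stack each dimension's contribution:
  +A: nom +37.200 → Σnom=37.200; wc +0.019/-0.220 → slack +0.019/-0.220; half-tol=0.119, Σhalf²=0.014280
  -B: nom -2.560 → Σnom=34.640; wc +0.320/-0.220 → slack +0.339/-0.440; half-tol=0.270, Σhalf²=0.087180
  +C: nom +18.000 → Σnom=52.640; wc +0.410/-0.351 → slack +0.749/-0.791; half-tol=0.380, Σhalf²=0.231960
  -D: nom -26.860 → Σnom=25.780; wc +0.283/-0.220 → slack +1.032/-1.011; half-tol=0.252, Σhalf²=0.295213
  +E: nom +12.990 → Σnom=38.770; wc +0.180/-0.080 → slack +1.212/-1.091; half-tol=0.130, Σhalf²=0.312113
  -F: nom -22.590 → Σnom=16.180; wc +0.210/-0.210 → slack +1.422/-1.301; half-tol=0.210, Σhalf²=0.356213
  -G: nom -2.700 → Σnom=13.480; wc +0.350/-0.350 → slack +1.772/-1.651; half-tol=0.350, Σhalf²=0.478713
  +H: nom +9.800 → Σnom=23.280; wc +0.320/-0.320 → slack +2.092/-1.971; half-tol=0.320, Σhalf²=0.581113
Nominal = 23.280. Worst-case = [23.280 - 1.971, 23.280 + 2.092] = [21.309, 25.372]. RSS = √0.581113 = 0.762.

nominal=23.280 wc=[21.309,25.372] rss=0.762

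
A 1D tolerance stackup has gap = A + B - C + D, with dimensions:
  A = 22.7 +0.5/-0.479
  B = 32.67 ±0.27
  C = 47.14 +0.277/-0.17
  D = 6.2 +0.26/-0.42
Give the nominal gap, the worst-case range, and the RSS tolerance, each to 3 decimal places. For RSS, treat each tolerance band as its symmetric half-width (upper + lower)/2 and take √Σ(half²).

nominal=14.430 wc=[12.984,15.630] rss=0.691

Stack each dimension's contribution:
  +A: nom +22.700 → Σnom=22.700; wc +0.500/-0.479 → slack +0.500/-0.479; half-tol=0.489, Σhalf²=0.239610
  +B: nom +32.670 → Σnom=55.370; wc +0.270/-0.270 → slack +0.770/-0.749; half-tol=0.270, Σhalf²=0.312510
  -C: nom -47.140 → Σnom=8.230; wc +0.170/-0.277 → slack +0.940/-1.026; half-tol=0.224, Σhalf²=0.362463
  +D: nom +6.200 → Σnom=14.430; wc +0.260/-0.420 → slack +1.200/-1.446; half-tol=0.340, Σhalf²=0.478063
Nominal = 14.430. Worst-case = [14.430 - 1.446, 14.430 + 1.200] = [12.984, 15.630]. RSS = √0.478063 = 0.691.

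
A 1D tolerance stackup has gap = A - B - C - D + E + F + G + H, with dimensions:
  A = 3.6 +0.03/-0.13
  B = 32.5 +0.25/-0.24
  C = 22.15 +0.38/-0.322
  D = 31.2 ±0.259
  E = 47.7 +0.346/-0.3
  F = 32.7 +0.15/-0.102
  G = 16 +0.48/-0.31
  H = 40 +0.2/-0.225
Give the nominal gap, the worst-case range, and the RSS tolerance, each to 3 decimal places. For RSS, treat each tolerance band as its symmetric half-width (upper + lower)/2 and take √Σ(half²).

nominal=54.150 wc=[52.194,56.177] rss=0.760

Stack each dimension's contribution:
  +A: nom +3.600 → Σnom=3.600; wc +0.030/-0.130 → slack +0.030/-0.130; half-tol=0.080, Σhalf²=0.006400
  -B: nom -32.500 → Σnom=-28.900; wc +0.240/-0.250 → slack +0.270/-0.380; half-tol=0.245, Σhalf²=0.066425
  -C: nom -22.150 → Σnom=-51.050; wc +0.322/-0.380 → slack +0.592/-0.760; half-tol=0.351, Σhalf²=0.189626
  -D: nom -31.200 → Σnom=-82.250; wc +0.259/-0.259 → slack +0.851/-1.019; half-tol=0.259, Σhalf²=0.256707
  +E: nom +47.700 → Σnom=-34.550; wc +0.346/-0.300 → slack +1.197/-1.319; half-tol=0.323, Σhalf²=0.361036
  +F: nom +32.700 → Σnom=-1.850; wc +0.150/-0.102 → slack +1.347/-1.421; half-tol=0.126, Σhalf²=0.376912
  +G: nom +16.000 → Σnom=14.150; wc +0.480/-0.310 → slack +1.827/-1.731; half-tol=0.395, Σhalf²=0.532937
  +H: nom +40.000 → Σnom=54.150; wc +0.200/-0.225 → slack +2.027/-1.956; half-tol=0.213, Σhalf²=0.578093
Nominal = 54.150. Worst-case = [54.150 - 1.956, 54.150 + 2.027] = [52.194, 56.177]. RSS = √0.578093 = 0.760.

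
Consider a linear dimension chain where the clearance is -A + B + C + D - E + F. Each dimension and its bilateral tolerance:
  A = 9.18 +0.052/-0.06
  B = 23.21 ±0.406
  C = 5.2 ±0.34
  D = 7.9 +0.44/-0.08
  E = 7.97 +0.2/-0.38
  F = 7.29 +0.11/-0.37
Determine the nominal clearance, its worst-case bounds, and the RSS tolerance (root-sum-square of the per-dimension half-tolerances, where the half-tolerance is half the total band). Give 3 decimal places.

nominal=26.450 wc=[25.002,28.186] rss=0.702

Stack each dimension's contribution:
  -A: nom -9.180 → Σnom=-9.180; wc +0.060/-0.052 → slack +0.060/-0.052; half-tol=0.056, Σhalf²=0.003136
  +B: nom +23.210 → Σnom=14.030; wc +0.406/-0.406 → slack +0.466/-0.458; half-tol=0.406, Σhalf²=0.167972
  +C: nom +5.200 → Σnom=19.230; wc +0.340/-0.340 → slack +0.806/-0.798; half-tol=0.340, Σhalf²=0.283572
  +D: nom +7.900 → Σnom=27.130; wc +0.440/-0.080 → slack +1.246/-0.878; half-tol=0.260, Σhalf²=0.351172
  -E: nom -7.970 → Σnom=19.160; wc +0.380/-0.200 → slack +1.626/-1.078; half-tol=0.290, Σhalf²=0.435272
  +F: nom +7.290 → Σnom=26.450; wc +0.110/-0.370 → slack +1.736/-1.448; half-tol=0.240, Σhalf²=0.492872
Nominal = 26.450. Worst-case = [26.450 - 1.448, 26.450 + 1.736] = [25.002, 28.186]. RSS = √0.492872 = 0.702.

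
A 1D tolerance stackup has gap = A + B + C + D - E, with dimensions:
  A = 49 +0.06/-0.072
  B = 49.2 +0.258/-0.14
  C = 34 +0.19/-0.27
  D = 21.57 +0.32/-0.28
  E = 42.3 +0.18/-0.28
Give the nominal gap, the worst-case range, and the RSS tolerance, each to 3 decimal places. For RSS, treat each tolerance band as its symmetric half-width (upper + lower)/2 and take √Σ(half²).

Stack each dimension's contribution:
  +A: nom +49.000 → Σnom=49.000; wc +0.060/-0.072 → slack +0.060/-0.072; half-tol=0.066, Σhalf²=0.004356
  +B: nom +49.200 → Σnom=98.200; wc +0.258/-0.140 → slack +0.318/-0.212; half-tol=0.199, Σhalf²=0.043957
  +C: nom +34.000 → Σnom=132.200; wc +0.190/-0.270 → slack +0.508/-0.482; half-tol=0.230, Σhalf²=0.096857
  +D: nom +21.570 → Σnom=153.770; wc +0.320/-0.280 → slack +0.828/-0.762; half-tol=0.300, Σhalf²=0.186857
  -E: nom -42.300 → Σnom=111.470; wc +0.280/-0.180 → slack +1.108/-0.942; half-tol=0.230, Σhalf²=0.239757
Nominal = 111.470. Worst-case = [111.470 - 0.942, 111.470 + 1.108] = [110.528, 112.578]. RSS = √0.239757 = 0.490.

nominal=111.470 wc=[110.528,112.578] rss=0.490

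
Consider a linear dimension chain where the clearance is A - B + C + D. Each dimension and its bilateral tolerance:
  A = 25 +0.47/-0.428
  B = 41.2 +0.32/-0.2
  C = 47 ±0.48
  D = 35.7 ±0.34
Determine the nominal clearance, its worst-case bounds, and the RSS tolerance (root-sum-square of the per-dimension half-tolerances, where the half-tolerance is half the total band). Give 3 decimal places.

Stack each dimension's contribution:
  +A: nom +25.000 → Σnom=25.000; wc +0.470/-0.428 → slack +0.470/-0.428; half-tol=0.449, Σhalf²=0.201601
  -B: nom -41.200 → Σnom=-16.200; wc +0.200/-0.320 → slack +0.670/-0.748; half-tol=0.260, Σhalf²=0.269201
  +C: nom +47.000 → Σnom=30.800; wc +0.480/-0.480 → slack +1.150/-1.228; half-tol=0.480, Σhalf²=0.499601
  +D: nom +35.700 → Σnom=66.500; wc +0.340/-0.340 → slack +1.490/-1.568; half-tol=0.340, Σhalf²=0.615201
Nominal = 66.500. Worst-case = [66.500 - 1.568, 66.500 + 1.490] = [64.932, 67.990]. RSS = √0.615201 = 0.784.

nominal=66.500 wc=[64.932,67.990] rss=0.784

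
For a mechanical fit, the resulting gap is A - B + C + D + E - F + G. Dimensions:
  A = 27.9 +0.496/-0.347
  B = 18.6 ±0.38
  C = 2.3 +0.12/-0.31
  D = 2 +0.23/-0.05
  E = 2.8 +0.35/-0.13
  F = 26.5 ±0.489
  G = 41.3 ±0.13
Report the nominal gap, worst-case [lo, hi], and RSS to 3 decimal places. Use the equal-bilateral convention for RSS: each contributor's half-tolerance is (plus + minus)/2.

Stack each dimension's contribution:
  +A: nom +27.900 → Σnom=27.900; wc +0.496/-0.347 → slack +0.496/-0.347; half-tol=0.421, Σhalf²=0.177662
  -B: nom -18.600 → Σnom=9.300; wc +0.380/-0.380 → slack +0.876/-0.727; half-tol=0.380, Σhalf²=0.322062
  +C: nom +2.300 → Σnom=11.600; wc +0.120/-0.310 → slack +0.996/-1.037; half-tol=0.215, Σhalf²=0.368287
  +D: nom +2.000 → Σnom=13.600; wc +0.230/-0.050 → slack +1.226/-1.087; half-tol=0.140, Σhalf²=0.387887
  +E: nom +2.800 → Σnom=16.400; wc +0.350/-0.130 → slack +1.576/-1.217; half-tol=0.240, Σhalf²=0.445487
  -F: nom -26.500 → Σnom=-10.100; wc +0.489/-0.489 → slack +2.065/-1.706; half-tol=0.489, Σhalf²=0.684608
  +G: nom +41.300 → Σnom=31.200; wc +0.130/-0.130 → slack +2.195/-1.836; half-tol=0.130, Σhalf²=0.701508
Nominal = 31.200. Worst-case = [31.200 - 1.836, 31.200 + 2.195] = [29.364, 33.395]. RSS = √0.701508 = 0.838.

nominal=31.200 wc=[29.364,33.395] rss=0.838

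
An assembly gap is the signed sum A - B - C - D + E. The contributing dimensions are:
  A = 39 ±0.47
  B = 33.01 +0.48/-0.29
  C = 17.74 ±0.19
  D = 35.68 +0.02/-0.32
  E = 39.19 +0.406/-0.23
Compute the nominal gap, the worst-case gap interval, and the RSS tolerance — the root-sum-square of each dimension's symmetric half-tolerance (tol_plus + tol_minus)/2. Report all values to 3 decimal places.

Stack each dimension's contribution:
  +A: nom +39.000 → Σnom=39.000; wc +0.470/-0.470 → slack +0.470/-0.470; half-tol=0.470, Σhalf²=0.220900
  -B: nom -33.010 → Σnom=5.990; wc +0.290/-0.480 → slack +0.760/-0.950; half-tol=0.385, Σhalf²=0.369125
  -C: nom -17.740 → Σnom=-11.750; wc +0.190/-0.190 → slack +0.950/-1.140; half-tol=0.190, Σhalf²=0.405225
  -D: nom -35.680 → Σnom=-47.430; wc +0.320/-0.020 → slack +1.270/-1.160; half-tol=0.170, Σhalf²=0.434125
  +E: nom +39.190 → Σnom=-8.240; wc +0.406/-0.230 → slack +1.676/-1.390; half-tol=0.318, Σhalf²=0.535249
Nominal = -8.240. Worst-case = [-8.240 - 1.390, -8.240 + 1.676] = [-9.630, -6.564]. RSS = √0.535249 = 0.732.

nominal=-8.240 wc=[-9.630,-6.564] rss=0.732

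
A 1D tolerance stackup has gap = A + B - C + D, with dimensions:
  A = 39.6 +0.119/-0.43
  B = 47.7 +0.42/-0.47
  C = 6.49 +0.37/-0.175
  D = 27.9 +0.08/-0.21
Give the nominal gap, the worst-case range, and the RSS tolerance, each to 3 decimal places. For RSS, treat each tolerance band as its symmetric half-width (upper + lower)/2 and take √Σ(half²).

nominal=108.710 wc=[107.230,109.504] rss=0.607

Stack each dimension's contribution:
  +A: nom +39.600 → Σnom=39.600; wc +0.119/-0.430 → slack +0.119/-0.430; half-tol=0.274, Σhalf²=0.075350
  +B: nom +47.700 → Σnom=87.300; wc +0.420/-0.470 → slack +0.539/-0.900; half-tol=0.445, Σhalf²=0.273375
  -C: nom -6.490 → Σnom=80.810; wc +0.175/-0.370 → slack +0.714/-1.270; half-tol=0.272, Σhalf²=0.347631
  +D: nom +27.900 → Σnom=108.710; wc +0.080/-0.210 → slack +0.794/-1.480; half-tol=0.145, Σhalf²=0.368656
Nominal = 108.710. Worst-case = [108.710 - 1.480, 108.710 + 0.794] = [107.230, 109.504]. RSS = √0.368656 = 0.607.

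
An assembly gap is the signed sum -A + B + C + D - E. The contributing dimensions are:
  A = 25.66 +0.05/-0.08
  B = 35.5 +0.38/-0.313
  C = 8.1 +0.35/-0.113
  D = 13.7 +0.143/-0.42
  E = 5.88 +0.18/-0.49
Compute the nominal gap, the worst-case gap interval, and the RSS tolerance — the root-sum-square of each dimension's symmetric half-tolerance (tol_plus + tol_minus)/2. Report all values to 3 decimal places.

Stack each dimension's contribution:
  -A: nom -25.660 → Σnom=-25.660; wc +0.080/-0.050 → slack +0.080/-0.050; half-tol=0.065, Σhalf²=0.004225
  +B: nom +35.500 → Σnom=9.840; wc +0.380/-0.313 → slack +0.460/-0.363; half-tol=0.347, Σhalf²=0.124287
  +C: nom +8.100 → Σnom=17.940; wc +0.350/-0.113 → slack +0.810/-0.476; half-tol=0.231, Σhalf²=0.177880
  +D: nom +13.700 → Σnom=31.640; wc +0.143/-0.420 → slack +0.953/-0.896; half-tol=0.281, Σhalf²=0.257122
  -E: nom -5.880 → Σnom=25.760; wc +0.490/-0.180 → slack +1.443/-1.076; half-tol=0.335, Σhalf²=0.369347
Nominal = 25.760. Worst-case = [25.760 - 1.076, 25.760 + 1.443] = [24.684, 27.203]. RSS = √0.369347 = 0.608.

nominal=25.760 wc=[24.684,27.203] rss=0.608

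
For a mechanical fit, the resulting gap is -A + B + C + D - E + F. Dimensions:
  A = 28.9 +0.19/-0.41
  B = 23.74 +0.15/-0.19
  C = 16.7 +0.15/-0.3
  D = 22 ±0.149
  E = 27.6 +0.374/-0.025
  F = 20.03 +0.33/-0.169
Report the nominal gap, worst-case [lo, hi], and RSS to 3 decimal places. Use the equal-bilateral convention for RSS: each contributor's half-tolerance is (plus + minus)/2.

Stack each dimension's contribution:
  -A: nom -28.900 → Σnom=-28.900; wc +0.410/-0.190 → slack +0.410/-0.190; half-tol=0.300, Σhalf²=0.090000
  +B: nom +23.740 → Σnom=-5.160; wc +0.150/-0.190 → slack +0.560/-0.380; half-tol=0.170, Σhalf²=0.118900
  +C: nom +16.700 → Σnom=11.540; wc +0.150/-0.300 → slack +0.710/-0.680; half-tol=0.225, Σhalf²=0.169525
  +D: nom +22.000 → Σnom=33.540; wc +0.149/-0.149 → slack +0.859/-0.829; half-tol=0.149, Σhalf²=0.191726
  -E: nom -27.600 → Σnom=5.940; wc +0.025/-0.374 → slack +0.884/-1.203; half-tol=0.200, Σhalf²=0.231526
  +F: nom +20.030 → Σnom=25.970; wc +0.330/-0.169 → slack +1.214/-1.372; half-tol=0.249, Σhalf²=0.293776
Nominal = 25.970. Worst-case = [25.970 - 1.372, 25.970 + 1.214] = [24.598, 27.184]. RSS = √0.293776 = 0.542.

nominal=25.970 wc=[24.598,27.184] rss=0.542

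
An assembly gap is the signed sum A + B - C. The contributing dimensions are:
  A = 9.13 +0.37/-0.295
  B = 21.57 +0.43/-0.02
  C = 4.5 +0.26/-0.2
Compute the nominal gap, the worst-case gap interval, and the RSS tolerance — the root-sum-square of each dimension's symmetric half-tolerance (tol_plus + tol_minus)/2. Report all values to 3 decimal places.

nominal=26.200 wc=[25.625,27.200] rss=0.463

Stack each dimension's contribution:
  +A: nom +9.130 → Σnom=9.130; wc +0.370/-0.295 → slack +0.370/-0.295; half-tol=0.333, Σhalf²=0.110556
  +B: nom +21.570 → Σnom=30.700; wc +0.430/-0.020 → slack +0.800/-0.315; half-tol=0.225, Σhalf²=0.161181
  -C: nom -4.500 → Σnom=26.200; wc +0.200/-0.260 → slack +1.000/-0.575; half-tol=0.230, Σhalf²=0.214081
Nominal = 26.200. Worst-case = [26.200 - 0.575, 26.200 + 1.000] = [25.625, 27.200]. RSS = √0.214081 = 0.463.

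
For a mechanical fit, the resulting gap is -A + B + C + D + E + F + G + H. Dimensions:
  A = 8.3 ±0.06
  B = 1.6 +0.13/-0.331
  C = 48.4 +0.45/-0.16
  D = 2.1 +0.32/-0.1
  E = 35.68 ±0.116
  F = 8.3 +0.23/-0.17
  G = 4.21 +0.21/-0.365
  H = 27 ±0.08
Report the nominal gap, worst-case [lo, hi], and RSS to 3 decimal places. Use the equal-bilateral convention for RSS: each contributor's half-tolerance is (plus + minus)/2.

nominal=118.990 wc=[117.608,120.586] rss=0.580

Stack each dimension's contribution:
  -A: nom -8.300 → Σnom=-8.300; wc +0.060/-0.060 → slack +0.060/-0.060; half-tol=0.060, Σhalf²=0.003600
  +B: nom +1.600 → Σnom=-6.700; wc +0.130/-0.331 → slack +0.190/-0.391; half-tol=0.231, Σhalf²=0.056730
  +C: nom +48.400 → Σnom=41.700; wc +0.450/-0.160 → slack +0.640/-0.551; half-tol=0.305, Σhalf²=0.149755
  +D: nom +2.100 → Σnom=43.800; wc +0.320/-0.100 → slack +0.960/-0.651; half-tol=0.210, Σhalf²=0.193855
  +E: nom +35.680 → Σnom=79.480; wc +0.116/-0.116 → slack +1.076/-0.767; half-tol=0.116, Σhalf²=0.207311
  +F: nom +8.300 → Σnom=87.780; wc +0.230/-0.170 → slack +1.306/-0.937; half-tol=0.200, Σhalf²=0.247311
  +G: nom +4.210 → Σnom=91.990; wc +0.210/-0.365 → slack +1.516/-1.302; half-tol=0.287, Σhalf²=0.329967
  +H: nom +27.000 → Σnom=118.990; wc +0.080/-0.080 → slack +1.596/-1.382; half-tol=0.080, Σhalf²=0.336367
Nominal = 118.990. Worst-case = [118.990 - 1.382, 118.990 + 1.596] = [117.608, 120.586]. RSS = √0.336367 = 0.580.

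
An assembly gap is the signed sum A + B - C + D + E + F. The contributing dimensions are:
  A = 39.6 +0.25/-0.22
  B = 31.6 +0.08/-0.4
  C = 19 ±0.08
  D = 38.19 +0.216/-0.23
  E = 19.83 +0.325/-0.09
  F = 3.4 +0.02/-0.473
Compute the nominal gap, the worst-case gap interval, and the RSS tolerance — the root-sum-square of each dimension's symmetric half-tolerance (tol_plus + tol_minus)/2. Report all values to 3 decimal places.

nominal=113.620 wc=[112.127,114.591] rss=0.522

Stack each dimension's contribution:
  +A: nom +39.600 → Σnom=39.600; wc +0.250/-0.220 → slack +0.250/-0.220; half-tol=0.235, Σhalf²=0.055225
  +B: nom +31.600 → Σnom=71.200; wc +0.080/-0.400 → slack +0.330/-0.620; half-tol=0.240, Σhalf²=0.112825
  -C: nom -19.000 → Σnom=52.200; wc +0.080/-0.080 → slack +0.410/-0.700; half-tol=0.080, Σhalf²=0.119225
  +D: nom +38.190 → Σnom=90.390; wc +0.216/-0.230 → slack +0.626/-0.930; half-tol=0.223, Σhalf²=0.168954
  +E: nom +19.830 → Σnom=110.220; wc +0.325/-0.090 → slack +0.951/-1.020; half-tol=0.208, Σhalf²=0.212010
  +F: nom +3.400 → Σnom=113.620; wc +0.020/-0.473 → slack +0.971/-1.493; half-tol=0.246, Σhalf²=0.272773
Nominal = 113.620. Worst-case = [113.620 - 1.493, 113.620 + 0.971] = [112.127, 114.591]. RSS = √0.272773 = 0.522.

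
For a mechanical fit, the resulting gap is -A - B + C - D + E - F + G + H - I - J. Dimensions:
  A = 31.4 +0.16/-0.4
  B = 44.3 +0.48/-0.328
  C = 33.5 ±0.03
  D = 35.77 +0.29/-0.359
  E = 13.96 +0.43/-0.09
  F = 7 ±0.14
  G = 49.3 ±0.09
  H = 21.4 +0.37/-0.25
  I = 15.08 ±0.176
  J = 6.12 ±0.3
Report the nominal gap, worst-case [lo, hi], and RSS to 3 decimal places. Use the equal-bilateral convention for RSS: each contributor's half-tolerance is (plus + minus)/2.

Stack each dimension's contribution:
  -A: nom -31.400 → Σnom=-31.400; wc +0.400/-0.160 → slack +0.400/-0.160; half-tol=0.280, Σhalf²=0.078400
  -B: nom -44.300 → Σnom=-75.700; wc +0.328/-0.480 → slack +0.728/-0.640; half-tol=0.404, Σhalf²=0.241616
  +C: nom +33.500 → Σnom=-42.200; wc +0.030/-0.030 → slack +0.758/-0.670; half-tol=0.030, Σhalf²=0.242516
  -D: nom -35.770 → Σnom=-77.970; wc +0.359/-0.290 → slack +1.117/-0.960; half-tol=0.325, Σhalf²=0.347816
  +E: nom +13.960 → Σnom=-64.010; wc +0.430/-0.090 → slack +1.547/-1.050; half-tol=0.260, Σhalf²=0.415416
  -F: nom -7.000 → Σnom=-71.010; wc +0.140/-0.140 → slack +1.687/-1.190; half-tol=0.140, Σhalf²=0.435016
  +G: nom +49.300 → Σnom=-21.710; wc +0.090/-0.090 → slack +1.777/-1.280; half-tol=0.090, Σhalf²=0.443116
  +H: nom +21.400 → Σnom=-0.310; wc +0.370/-0.250 → slack +2.147/-1.530; half-tol=0.310, Σhalf²=0.539216
  -I: nom -15.080 → Σnom=-15.390; wc +0.176/-0.176 → slack +2.323/-1.706; half-tol=0.176, Σhalf²=0.570192
  -J: nom -6.120 → Σnom=-21.510; wc +0.300/-0.300 → slack +2.623/-2.006; half-tol=0.300, Σhalf²=0.660192
Nominal = -21.510. Worst-case = [-21.510 - 2.006, -21.510 + 2.623] = [-23.516, -18.887]. RSS = √0.660192 = 0.813.

nominal=-21.510 wc=[-23.516,-18.887] rss=0.813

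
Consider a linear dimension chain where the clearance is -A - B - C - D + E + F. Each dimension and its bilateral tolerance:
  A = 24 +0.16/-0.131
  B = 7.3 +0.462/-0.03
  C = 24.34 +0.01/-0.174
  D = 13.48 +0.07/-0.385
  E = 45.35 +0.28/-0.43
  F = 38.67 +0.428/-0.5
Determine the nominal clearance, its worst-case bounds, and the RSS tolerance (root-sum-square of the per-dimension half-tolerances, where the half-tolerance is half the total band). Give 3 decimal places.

Stack each dimension's contribution:
  -A: nom -24.000 → Σnom=-24.000; wc +0.131/-0.160 → slack +0.131/-0.160; half-tol=0.146, Σhalf²=0.021170
  -B: nom -7.300 → Σnom=-31.300; wc +0.030/-0.462 → slack +0.161/-0.622; half-tol=0.246, Σhalf²=0.081686
  -C: nom -24.340 → Σnom=-55.640; wc +0.174/-0.010 → slack +0.335/-0.632; half-tol=0.092, Σhalf²=0.090150
  -D: nom -13.480 → Σnom=-69.120; wc +0.385/-0.070 → slack +0.720/-0.702; half-tol=0.228, Σhalf²=0.141906
  +E: nom +45.350 → Σnom=-23.770; wc +0.280/-0.430 → slack +1.000/-1.132; half-tol=0.355, Σhalf²=0.267931
  +F: nom +38.670 → Σnom=14.900; wc +0.428/-0.500 → slack +1.428/-1.632; half-tol=0.464, Σhalf²=0.483227
Nominal = 14.900. Worst-case = [14.900 - 1.632, 14.900 + 1.428] = [13.268, 16.328]. RSS = √0.483227 = 0.695.

nominal=14.900 wc=[13.268,16.328] rss=0.695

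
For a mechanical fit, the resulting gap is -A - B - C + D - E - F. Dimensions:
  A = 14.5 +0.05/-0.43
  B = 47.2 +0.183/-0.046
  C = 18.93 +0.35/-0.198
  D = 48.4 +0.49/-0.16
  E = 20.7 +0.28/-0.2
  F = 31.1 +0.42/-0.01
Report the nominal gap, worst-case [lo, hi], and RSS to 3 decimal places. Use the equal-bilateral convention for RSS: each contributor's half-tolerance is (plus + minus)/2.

nominal=-84.030 wc=[-85.473,-82.656] rss=0.596

Stack each dimension's contribution:
  -A: nom -14.500 → Σnom=-14.500; wc +0.430/-0.050 → slack +0.430/-0.050; half-tol=0.240, Σhalf²=0.057600
  -B: nom -47.200 → Σnom=-61.700; wc +0.046/-0.183 → slack +0.476/-0.233; half-tol=0.114, Σhalf²=0.070710
  -C: nom -18.930 → Σnom=-80.630; wc +0.198/-0.350 → slack +0.674/-0.583; half-tol=0.274, Σhalf²=0.145786
  +D: nom +48.400 → Σnom=-32.230; wc +0.490/-0.160 → slack +1.164/-0.743; half-tol=0.325, Σhalf²=0.251411
  -E: nom -20.700 → Σnom=-52.930; wc +0.200/-0.280 → slack +1.364/-1.023; half-tol=0.240, Σhalf²=0.309011
  -F: nom -31.100 → Σnom=-84.030; wc +0.010/-0.420 → slack +1.374/-1.443; half-tol=0.215, Σhalf²=0.355236
Nominal = -84.030. Worst-case = [-84.030 - 1.443, -84.030 + 1.374] = [-85.473, -82.656]. RSS = √0.355236 = 0.596.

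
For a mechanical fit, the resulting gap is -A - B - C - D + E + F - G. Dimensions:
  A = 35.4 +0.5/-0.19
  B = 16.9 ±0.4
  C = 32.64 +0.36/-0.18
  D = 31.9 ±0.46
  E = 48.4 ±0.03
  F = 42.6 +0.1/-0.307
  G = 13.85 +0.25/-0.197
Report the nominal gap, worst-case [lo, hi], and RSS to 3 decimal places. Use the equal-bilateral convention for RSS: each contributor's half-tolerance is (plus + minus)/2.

nominal=-39.690 wc=[-41.997,-38.133] rss=0.810

Stack each dimension's contribution:
  -A: nom -35.400 → Σnom=-35.400; wc +0.190/-0.500 → slack +0.190/-0.500; half-tol=0.345, Σhalf²=0.119025
  -B: nom -16.900 → Σnom=-52.300; wc +0.400/-0.400 → slack +0.590/-0.900; half-tol=0.400, Σhalf²=0.279025
  -C: nom -32.640 → Σnom=-84.940; wc +0.180/-0.360 → slack +0.770/-1.260; half-tol=0.270, Σhalf²=0.351925
  -D: nom -31.900 → Σnom=-116.840; wc +0.460/-0.460 → slack +1.230/-1.720; half-tol=0.460, Σhalf²=0.563525
  +E: nom +48.400 → Σnom=-68.440; wc +0.030/-0.030 → slack +1.260/-1.750; half-tol=0.030, Σhalf²=0.564425
  +F: nom +42.600 → Σnom=-25.840; wc +0.100/-0.307 → slack +1.360/-2.057; half-tol=0.204, Σhalf²=0.605837
  -G: nom -13.850 → Σnom=-39.690; wc +0.197/-0.250 → slack +1.557/-2.307; half-tol=0.224, Σhalf²=0.655790
Nominal = -39.690. Worst-case = [-39.690 - 2.307, -39.690 + 1.557] = [-41.997, -38.133]. RSS = √0.655790 = 0.810.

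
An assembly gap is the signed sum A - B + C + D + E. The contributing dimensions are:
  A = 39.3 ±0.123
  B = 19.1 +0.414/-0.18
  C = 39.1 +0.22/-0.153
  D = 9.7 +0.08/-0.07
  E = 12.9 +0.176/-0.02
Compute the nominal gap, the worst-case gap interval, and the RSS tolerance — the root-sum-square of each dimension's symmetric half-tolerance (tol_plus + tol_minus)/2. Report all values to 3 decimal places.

Stack each dimension's contribution:
  +A: nom +39.300 → Σnom=39.300; wc +0.123/-0.123 → slack +0.123/-0.123; half-tol=0.123, Σhalf²=0.015129
  -B: nom -19.100 → Σnom=20.200; wc +0.180/-0.414 → slack +0.303/-0.537; half-tol=0.297, Σhalf²=0.103338
  +C: nom +39.100 → Σnom=59.300; wc +0.220/-0.153 → slack +0.523/-0.690; half-tol=0.186, Σhalf²=0.138120
  +D: nom +9.700 → Σnom=69.000; wc +0.080/-0.070 → slack +0.603/-0.760; half-tol=0.075, Σhalf²=0.143745
  +E: nom +12.900 → Σnom=81.900; wc +0.176/-0.020 → slack +0.779/-0.780; half-tol=0.098, Σhalf²=0.153349
Nominal = 81.900. Worst-case = [81.900 - 0.780, 81.900 + 0.779] = [81.120, 82.679]. RSS = √0.153349 = 0.392.

nominal=81.900 wc=[81.120,82.679] rss=0.392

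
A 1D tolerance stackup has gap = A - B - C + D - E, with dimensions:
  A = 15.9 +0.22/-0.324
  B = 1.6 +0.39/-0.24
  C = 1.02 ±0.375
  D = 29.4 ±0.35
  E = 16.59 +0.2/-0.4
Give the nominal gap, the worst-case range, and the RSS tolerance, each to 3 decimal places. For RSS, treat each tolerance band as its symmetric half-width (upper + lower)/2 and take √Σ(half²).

nominal=26.090 wc=[24.451,27.675] rss=0.725

Stack each dimension's contribution:
  +A: nom +15.900 → Σnom=15.900; wc +0.220/-0.324 → slack +0.220/-0.324; half-tol=0.272, Σhalf²=0.073984
  -B: nom -1.600 → Σnom=14.300; wc +0.240/-0.390 → slack +0.460/-0.714; half-tol=0.315, Σhalf²=0.173209
  -C: nom -1.020 → Σnom=13.280; wc +0.375/-0.375 → slack +0.835/-1.089; half-tol=0.375, Σhalf²=0.313834
  +D: nom +29.400 → Σnom=42.680; wc +0.350/-0.350 → slack +1.185/-1.439; half-tol=0.350, Σhalf²=0.436334
  -E: nom -16.590 → Σnom=26.090; wc +0.400/-0.200 → slack +1.585/-1.639; half-tol=0.300, Σhalf²=0.526334
Nominal = 26.090. Worst-case = [26.090 - 1.639, 26.090 + 1.585] = [24.451, 27.675]. RSS = √0.526334 = 0.725.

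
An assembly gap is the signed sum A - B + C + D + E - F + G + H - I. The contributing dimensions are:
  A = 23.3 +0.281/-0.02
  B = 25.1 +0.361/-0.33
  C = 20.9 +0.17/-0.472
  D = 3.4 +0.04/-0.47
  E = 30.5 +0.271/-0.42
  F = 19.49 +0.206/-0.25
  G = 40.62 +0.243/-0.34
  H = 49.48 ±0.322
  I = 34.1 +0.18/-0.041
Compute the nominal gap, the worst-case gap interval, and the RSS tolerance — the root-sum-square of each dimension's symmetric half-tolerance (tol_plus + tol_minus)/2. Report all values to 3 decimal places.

nominal=89.510 wc=[86.719,91.458] rss=0.826

Stack each dimension's contribution:
  +A: nom +23.300 → Σnom=23.300; wc +0.281/-0.020 → slack +0.281/-0.020; half-tol=0.151, Σhalf²=0.022650
  -B: nom -25.100 → Σnom=-1.800; wc +0.330/-0.361 → slack +0.611/-0.381; half-tol=0.346, Σhalf²=0.142021
  +C: nom +20.900 → Σnom=19.100; wc +0.170/-0.472 → slack +0.781/-0.853; half-tol=0.321, Σhalf²=0.245062
  +D: nom +3.400 → Σnom=22.500; wc +0.040/-0.470 → slack +0.821/-1.323; half-tol=0.255, Σhalf²=0.310087
  +E: nom +30.500 → Σnom=53.000; wc +0.271/-0.420 → slack +1.092/-1.743; half-tol=0.346, Σhalf²=0.429457
  -F: nom -19.490 → Σnom=33.510; wc +0.250/-0.206 → slack +1.342/-1.949; half-tol=0.228, Σhalf²=0.481441
  +G: nom +40.620 → Σnom=74.130; wc +0.243/-0.340 → slack +1.585/-2.289; half-tol=0.291, Σhalf²=0.566413
  +H: nom +49.480 → Σnom=123.610; wc +0.322/-0.322 → slack +1.907/-2.611; half-tol=0.322, Σhalf²=0.670097
  -I: nom -34.100 → Σnom=89.510; wc +0.041/-0.180 → slack +1.948/-2.791; half-tol=0.111, Σhalf²=0.682307
Nominal = 89.510. Worst-case = [89.510 - 2.791, 89.510 + 1.948] = [86.719, 91.458]. RSS = √0.682307 = 0.826.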